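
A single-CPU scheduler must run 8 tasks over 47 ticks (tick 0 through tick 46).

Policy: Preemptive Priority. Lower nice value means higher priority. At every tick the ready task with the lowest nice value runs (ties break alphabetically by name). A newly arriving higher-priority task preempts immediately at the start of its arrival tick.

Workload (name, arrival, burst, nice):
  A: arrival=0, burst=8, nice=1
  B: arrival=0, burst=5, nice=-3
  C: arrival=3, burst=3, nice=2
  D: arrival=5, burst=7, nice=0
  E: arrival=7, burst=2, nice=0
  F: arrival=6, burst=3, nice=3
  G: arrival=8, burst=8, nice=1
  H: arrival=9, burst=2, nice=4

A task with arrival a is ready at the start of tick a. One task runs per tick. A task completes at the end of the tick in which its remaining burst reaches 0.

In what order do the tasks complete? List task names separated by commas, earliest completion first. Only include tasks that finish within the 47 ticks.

completion order = B, D, E, A, G, C, F, H

t=0: ready={A,B} → run B
t=1: ready={A,B} → run B
t=2: ready={A,B} → run B
t=3: ready={A,B,C} → run B
t=4: ready={A,B,C} → run B
t=5: ready={A,C,D} → run D
t=6: ready={A,C,D,F} → run D
t=7: ready={A,C,D,E,F} → run D
t=8: ready={A,C,D,E,F,G} → run D
t=9: ready={A,C,D,E,F,G,H} → run D
t=10: ready={A,C,D,E,F,G,H} → run D
t=11: ready={A,C,D,E,F,G,H} → run D
t=12: ready={A,C,E,F,G,H} → run E
t=13: ready={A,C,E,F,G,H} → run E
t=14: ready={A,C,F,G,H} → run A
t=15: ready={A,C,F,G,H} → run A
t=16: ready={A,C,F,G,H} → run A
t=17: ready={A,C,F,G,H} → run A
t=18: ready={A,C,F,G,H} → run A
t=19: ready={A,C,F,G,H} → run A
t=20: ready={A,C,F,G,H} → run A
t=21: ready={A,C,F,G,H} → run A
t=22: ready={C,F,G,H} → run G
t=23: ready={C,F,G,H} → run G
t=24: ready={C,F,G,H} → run G
t=25: ready={C,F,G,H} → run G
t=26: ready={C,F,G,H} → run G
t=27: ready={C,F,G,H} → run G
t=28: ready={C,F,G,H} → run G
t=29: ready={C,F,G,H} → run G
t=30: ready={C,F,H} → run C
t=31: ready={C,F,H} → run C
t=32: ready={C,F,H} → run C
t=33: ready={F,H} → run F
t=34: ready={F,H} → run F
t=35: ready={F,H} → run F
t=36: ready={H} → run H
t=37: ready={H} → run H
t=38: (idle)
t=39: (idle)
t=40: (idle)
t=41: (idle)
t=42: (idle)
t=43: (idle)
t=44: (idle)
t=45: (idle)
t=46: (idle)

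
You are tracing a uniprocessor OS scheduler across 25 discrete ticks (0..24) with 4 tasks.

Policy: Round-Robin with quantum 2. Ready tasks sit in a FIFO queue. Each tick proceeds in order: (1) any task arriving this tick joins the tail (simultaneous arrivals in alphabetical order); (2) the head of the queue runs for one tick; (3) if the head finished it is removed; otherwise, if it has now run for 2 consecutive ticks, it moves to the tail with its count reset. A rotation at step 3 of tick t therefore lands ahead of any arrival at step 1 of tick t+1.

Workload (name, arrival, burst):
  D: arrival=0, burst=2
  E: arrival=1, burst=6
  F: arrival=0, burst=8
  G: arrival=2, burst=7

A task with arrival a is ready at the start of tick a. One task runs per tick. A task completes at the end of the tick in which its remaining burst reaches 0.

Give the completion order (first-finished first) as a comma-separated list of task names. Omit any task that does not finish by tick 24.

completion order = D, E, F, G

t=0: queue=[D,F] q_used=0 → run D
t=1: queue=[D,F,E] q_used=1 → run D
t=2: queue=[F,E,G] q_used=0 → run F
t=3: queue=[F,E,G] q_used=1 → run F
t=4: queue=[E,G,F] q_used=0 → run E
t=5: queue=[E,G,F] q_used=1 → run E
t=6: queue=[G,F,E] q_used=0 → run G
t=7: queue=[G,F,E] q_used=1 → run G
t=8: queue=[F,E,G] q_used=0 → run F
t=9: queue=[F,E,G] q_used=1 → run F
t=10: queue=[E,G,F] q_used=0 → run E
t=11: queue=[E,G,F] q_used=1 → run E
t=12: queue=[G,F,E] q_used=0 → run G
t=13: queue=[G,F,E] q_used=1 → run G
t=14: queue=[F,E,G] q_used=0 → run F
t=15: queue=[F,E,G] q_used=1 → run F
t=16: queue=[E,G,F] q_used=0 → run E
t=17: queue=[E,G,F] q_used=1 → run E
t=18: queue=[G,F] q_used=0 → run G
t=19: queue=[G,F] q_used=1 → run G
t=20: queue=[F,G] q_used=0 → run F
t=21: queue=[F,G] q_used=1 → run F
t=22: queue=[G] q_used=0 → run G
t=23: (idle)
t=24: (idle)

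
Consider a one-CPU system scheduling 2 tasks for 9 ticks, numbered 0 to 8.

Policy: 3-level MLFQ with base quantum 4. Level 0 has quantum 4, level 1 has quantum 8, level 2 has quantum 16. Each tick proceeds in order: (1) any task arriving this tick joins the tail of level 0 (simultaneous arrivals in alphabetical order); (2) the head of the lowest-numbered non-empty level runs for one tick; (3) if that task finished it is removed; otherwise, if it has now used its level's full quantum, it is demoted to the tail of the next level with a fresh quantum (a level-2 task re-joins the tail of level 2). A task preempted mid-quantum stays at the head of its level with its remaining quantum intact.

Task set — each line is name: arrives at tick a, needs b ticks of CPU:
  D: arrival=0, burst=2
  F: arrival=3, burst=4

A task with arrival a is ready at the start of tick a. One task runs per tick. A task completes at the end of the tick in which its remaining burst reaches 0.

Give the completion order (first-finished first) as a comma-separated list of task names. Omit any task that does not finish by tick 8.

completion order = D, F

t=0: L0/L1/L2 = D/-/- → run D
t=1: L0/L1/L2 = D/-/- → run D
t=2: (idle)
t=3: L0/L1/L2 = F/-/- → run F
t=4: L0/L1/L2 = F/-/- → run F
t=5: L0/L1/L2 = F/-/- → run F
t=6: L0/L1/L2 = F/-/- → run F
t=7: (idle)
t=8: (idle)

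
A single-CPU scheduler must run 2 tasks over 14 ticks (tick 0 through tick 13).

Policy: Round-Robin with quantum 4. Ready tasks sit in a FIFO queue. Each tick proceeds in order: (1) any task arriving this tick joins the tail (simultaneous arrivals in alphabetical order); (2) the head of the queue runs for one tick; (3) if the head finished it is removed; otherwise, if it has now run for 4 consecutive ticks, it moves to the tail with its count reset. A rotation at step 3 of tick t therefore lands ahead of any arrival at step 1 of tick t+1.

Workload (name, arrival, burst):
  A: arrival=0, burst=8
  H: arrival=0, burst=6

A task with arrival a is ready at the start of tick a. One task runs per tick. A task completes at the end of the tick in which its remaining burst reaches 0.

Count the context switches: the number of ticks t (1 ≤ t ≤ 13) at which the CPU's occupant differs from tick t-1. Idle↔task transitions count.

t=0: queue=[A,H] q_used=0 → run A
t=1: queue=[A,H] q_used=1 → run A
t=2: queue=[A,H] q_used=2 → run A
t=3: queue=[A,H] q_used=3 → run A
t=4: queue=[H,A] q_used=0 → run H
t=5: queue=[H,A] q_used=1 → run H
t=6: queue=[H,A] q_used=2 → run H
t=7: queue=[H,A] q_used=3 → run H
t=8: queue=[A,H] q_used=0 → run A
t=9: queue=[A,H] q_used=1 → run A
t=10: queue=[A,H] q_used=2 → run A
t=11: queue=[A,H] q_used=3 → run A
t=12: queue=[H] q_used=0 → run H
t=13: queue=[H] q_used=1 → run H

context switches = 3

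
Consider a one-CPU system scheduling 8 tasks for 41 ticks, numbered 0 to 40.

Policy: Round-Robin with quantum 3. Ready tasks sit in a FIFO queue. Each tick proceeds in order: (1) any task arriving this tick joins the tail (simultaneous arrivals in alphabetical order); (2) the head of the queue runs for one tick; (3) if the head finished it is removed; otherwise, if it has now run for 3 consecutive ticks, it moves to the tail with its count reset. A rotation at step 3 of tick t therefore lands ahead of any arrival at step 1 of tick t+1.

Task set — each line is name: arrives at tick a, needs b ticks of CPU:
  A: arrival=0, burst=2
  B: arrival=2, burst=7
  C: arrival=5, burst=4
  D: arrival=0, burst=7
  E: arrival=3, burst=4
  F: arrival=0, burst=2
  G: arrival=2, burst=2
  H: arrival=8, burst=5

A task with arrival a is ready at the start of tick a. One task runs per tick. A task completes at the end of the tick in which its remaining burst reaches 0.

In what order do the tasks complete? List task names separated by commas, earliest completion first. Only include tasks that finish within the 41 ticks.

completion order = A, F, G, E, D, C, H, B

t=0: queue=[A,D,F] q_used=0 → run A
t=1: queue=[A,D,F] q_used=1 → run A
t=2: queue=[D,F,B,G] q_used=0 → run D
t=3: queue=[D,F,B,G,E] q_used=1 → run D
t=4: queue=[D,F,B,G,E] q_used=2 → run D
t=5: queue=[F,B,G,E,D,C] q_used=0 → run F
t=6: queue=[F,B,G,E,D,C] q_used=1 → run F
t=7: queue=[B,G,E,D,C] q_used=0 → run B
t=8: queue=[B,G,E,D,C,H] q_used=1 → run B
t=9: queue=[B,G,E,D,C,H] q_used=2 → run B
t=10: queue=[G,E,D,C,H,B] q_used=0 → run G
t=11: queue=[G,E,D,C,H,B] q_used=1 → run G
t=12: queue=[E,D,C,H,B] q_used=0 → run E
t=13: queue=[E,D,C,H,B] q_used=1 → run E
t=14: queue=[E,D,C,H,B] q_used=2 → run E
t=15: queue=[D,C,H,B,E] q_used=0 → run D
t=16: queue=[D,C,H,B,E] q_used=1 → run D
t=17: queue=[D,C,H,B,E] q_used=2 → run D
t=18: queue=[C,H,B,E,D] q_used=0 → run C
t=19: queue=[C,H,B,E,D] q_used=1 → run C
t=20: queue=[C,H,B,E,D] q_used=2 → run C
t=21: queue=[H,B,E,D,C] q_used=0 → run H
t=22: queue=[H,B,E,D,C] q_used=1 → run H
t=23: queue=[H,B,E,D,C] q_used=2 → run H
t=24: queue=[B,E,D,C,H] q_used=0 → run B
t=25: queue=[B,E,D,C,H] q_used=1 → run B
t=26: queue=[B,E,D,C,H] q_used=2 → run B
t=27: queue=[E,D,C,H,B] q_used=0 → run E
t=28: queue=[D,C,H,B] q_used=0 → run D
t=29: queue=[C,H,B] q_used=0 → run C
t=30: queue=[H,B] q_used=0 → run H
t=31: queue=[H,B] q_used=1 → run H
t=32: queue=[B] q_used=0 → run B
t=33: (idle)
t=34: (idle)
t=35: (idle)
t=36: (idle)
t=37: (idle)
t=38: (idle)
t=39: (idle)
t=40: (idle)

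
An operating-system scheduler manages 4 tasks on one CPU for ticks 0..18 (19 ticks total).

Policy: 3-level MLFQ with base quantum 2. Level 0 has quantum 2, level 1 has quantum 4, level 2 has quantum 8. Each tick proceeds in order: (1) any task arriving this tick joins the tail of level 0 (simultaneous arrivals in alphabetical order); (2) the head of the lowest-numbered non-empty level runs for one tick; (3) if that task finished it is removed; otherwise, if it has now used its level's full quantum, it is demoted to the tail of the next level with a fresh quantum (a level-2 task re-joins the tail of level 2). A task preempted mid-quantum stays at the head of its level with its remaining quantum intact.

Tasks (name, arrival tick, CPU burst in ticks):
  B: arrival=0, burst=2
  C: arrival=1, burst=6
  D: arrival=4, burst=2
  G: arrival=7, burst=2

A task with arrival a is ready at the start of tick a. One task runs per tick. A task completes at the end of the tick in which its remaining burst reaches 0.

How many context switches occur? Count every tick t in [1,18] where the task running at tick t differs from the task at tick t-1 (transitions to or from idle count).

context switches = 6

t=0: L0/L1/L2 = B/-/- → run B
t=1: L0/L1/L2 = BC/-/- → run B
t=2: L0/L1/L2 = C/-/- → run C
t=3: L0/L1/L2 = C/-/- → run C
t=4: L0/L1/L2 = D/C/- → run D
t=5: L0/L1/L2 = D/C/- → run D
t=6: L0/L1/L2 = -/C/- → run C
t=7: L0/L1/L2 = G/C/- → run G
t=8: L0/L1/L2 = G/C/- → run G
t=9: L0/L1/L2 = -/C/- → run C
t=10: L0/L1/L2 = -/C/- → run C
t=11: L0/L1/L2 = -/C/- → run C
t=12: (idle)
t=13: (idle)
t=14: (idle)
t=15: (idle)
t=16: (idle)
t=17: (idle)
t=18: (idle)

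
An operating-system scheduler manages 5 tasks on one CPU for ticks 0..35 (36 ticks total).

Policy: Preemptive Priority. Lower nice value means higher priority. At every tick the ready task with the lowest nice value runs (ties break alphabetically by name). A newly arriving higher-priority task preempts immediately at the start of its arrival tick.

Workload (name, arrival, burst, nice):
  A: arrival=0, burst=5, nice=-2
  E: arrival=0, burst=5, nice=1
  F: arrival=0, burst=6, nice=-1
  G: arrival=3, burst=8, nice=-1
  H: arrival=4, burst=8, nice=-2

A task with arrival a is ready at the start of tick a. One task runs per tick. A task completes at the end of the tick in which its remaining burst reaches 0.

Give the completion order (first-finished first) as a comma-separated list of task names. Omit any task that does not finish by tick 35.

t=0: ready={A,E,F} → run A
t=1: ready={A,E,F} → run A
t=2: ready={A,E,F} → run A
t=3: ready={A,E,F,G} → run A
t=4: ready={A,E,F,G,H} → run A
t=5: ready={E,F,G,H} → run H
t=6: ready={E,F,G,H} → run H
t=7: ready={E,F,G,H} → run H
t=8: ready={E,F,G,H} → run H
t=9: ready={E,F,G,H} → run H
t=10: ready={E,F,G,H} → run H
t=11: ready={E,F,G,H} → run H
t=12: ready={E,F,G,H} → run H
t=13: ready={E,F,G} → run F
t=14: ready={E,F,G} → run F
t=15: ready={E,F,G} → run F
t=16: ready={E,F,G} → run F
t=17: ready={E,F,G} → run F
t=18: ready={E,F,G} → run F
t=19: ready={E,G} → run G
t=20: ready={E,G} → run G
t=21: ready={E,G} → run G
t=22: ready={E,G} → run G
t=23: ready={E,G} → run G
t=24: ready={E,G} → run G
t=25: ready={E,G} → run G
t=26: ready={E,G} → run G
t=27: ready={E} → run E
t=28: ready={E} → run E
t=29: ready={E} → run E
t=30: ready={E} → run E
t=31: ready={E} → run E
t=32: (idle)
t=33: (idle)
t=34: (idle)
t=35: (idle)

completion order = A, H, F, G, E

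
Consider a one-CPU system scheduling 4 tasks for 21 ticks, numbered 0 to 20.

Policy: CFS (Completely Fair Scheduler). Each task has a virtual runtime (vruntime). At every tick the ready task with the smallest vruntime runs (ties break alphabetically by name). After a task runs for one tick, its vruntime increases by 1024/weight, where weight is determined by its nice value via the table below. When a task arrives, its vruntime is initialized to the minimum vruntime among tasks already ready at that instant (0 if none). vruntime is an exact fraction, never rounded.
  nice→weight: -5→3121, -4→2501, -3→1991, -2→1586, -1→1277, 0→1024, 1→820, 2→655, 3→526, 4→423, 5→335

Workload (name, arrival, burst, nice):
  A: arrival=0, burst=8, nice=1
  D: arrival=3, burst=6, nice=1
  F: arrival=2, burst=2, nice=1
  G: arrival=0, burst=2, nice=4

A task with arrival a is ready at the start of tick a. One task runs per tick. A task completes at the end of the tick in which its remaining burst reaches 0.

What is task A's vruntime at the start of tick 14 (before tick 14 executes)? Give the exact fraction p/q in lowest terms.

t=0: vr[A=0 G=0] → run A
t=1: vr[A=256/205 G=0] → run G
t=2: vr[A=256/205 F=256/205 G=1024/423] → run A
t=3: vr[A=512/205 D=256/205 F=256/205 G=1024/423] → run D
t=4: vr[A=512/205 D=512/205 F=256/205 G=1024/423] → run F
t=5: vr[A=512/205 D=512/205 F=512/205 G=1024/423] → run G
t=6: vr[A=512/205 D=512/205 F=512/205] → run A
t=7: vr[A=768/205 D=512/205 F=512/205] → run D
t=8: vr[A=768/205 D=768/205 F=512/205] → run F
t=9: vr[A=768/205 D=768/205] → run A
t=10: vr[A=1024/205 D=768/205] → run D
t=11: vr[A=1024/205 D=1024/205] → run A
t=12: vr[A=256/41 D=1024/205] → run D
t=13: vr[A=256/41 D=256/41] → run A
t=14: vr[A=1536/205 D=256/41] → run D
t=15: vr[A=1536/205 D=1536/205] → run A
t=16: vr[A=1792/205 D=1536/205] → run D
t=17: vr[A=1792/205] → run A
t=18: (idle)
t=19: (idle)
t=20: (idle)

vruntime(A, start of tick 14) = 1536/205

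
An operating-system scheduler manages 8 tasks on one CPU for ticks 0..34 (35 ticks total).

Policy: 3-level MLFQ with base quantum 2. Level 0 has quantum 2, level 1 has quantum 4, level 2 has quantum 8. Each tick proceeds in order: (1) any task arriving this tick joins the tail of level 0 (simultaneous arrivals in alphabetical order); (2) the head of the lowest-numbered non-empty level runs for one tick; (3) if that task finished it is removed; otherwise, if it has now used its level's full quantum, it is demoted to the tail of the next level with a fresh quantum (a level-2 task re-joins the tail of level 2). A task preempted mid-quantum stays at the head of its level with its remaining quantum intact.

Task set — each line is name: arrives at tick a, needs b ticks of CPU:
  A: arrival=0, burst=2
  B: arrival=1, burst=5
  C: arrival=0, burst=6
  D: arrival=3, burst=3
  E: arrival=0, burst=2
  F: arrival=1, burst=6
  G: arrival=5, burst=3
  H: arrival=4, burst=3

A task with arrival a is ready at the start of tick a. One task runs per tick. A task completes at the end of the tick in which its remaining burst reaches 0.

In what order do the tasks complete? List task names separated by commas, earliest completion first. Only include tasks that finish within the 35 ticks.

t=0: L0/L1/L2 = ACE/-/- → run A
t=1: L0/L1/L2 = ACEBF/-/- → run A
t=2: L0/L1/L2 = CEBF/-/- → run C
t=3: L0/L1/L2 = CEBFD/-/- → run C
t=4: L0/L1/L2 = EBFDH/C/- → run E
t=5: L0/L1/L2 = EBFDHG/C/- → run E
t=6: L0/L1/L2 = BFDHG/C/- → run B
t=7: L0/L1/L2 = BFDHG/C/- → run B
t=8: L0/L1/L2 = FDHG/CB/- → run F
t=9: L0/L1/L2 = FDHG/CB/- → run F
t=10: L0/L1/L2 = DHG/CBF/- → run D
t=11: L0/L1/L2 = DHG/CBF/- → run D
t=12: L0/L1/L2 = HG/CBFD/- → run H
t=13: L0/L1/L2 = HG/CBFD/- → run H
t=14: L0/L1/L2 = G/CBFDH/- → run G
t=15: L0/L1/L2 = G/CBFDH/- → run G
t=16: L0/L1/L2 = -/CBFDHG/- → run C
t=17: L0/L1/L2 = -/CBFDHG/- → run C
t=18: L0/L1/L2 = -/CBFDHG/- → run C
t=19: L0/L1/L2 = -/CBFDHG/- → run C
t=20: L0/L1/L2 = -/BFDHG/- → run B
t=21: L0/L1/L2 = -/BFDHG/- → run B
t=22: L0/L1/L2 = -/BFDHG/- → run B
t=23: L0/L1/L2 = -/FDHG/- → run F
t=24: L0/L1/L2 = -/FDHG/- → run F
t=25: L0/L1/L2 = -/FDHG/- → run F
t=26: L0/L1/L2 = -/FDHG/- → run F
t=27: L0/L1/L2 = -/DHG/- → run D
t=28: L0/L1/L2 = -/HG/- → run H
t=29: L0/L1/L2 = -/G/- → run G
t=30: (idle)
t=31: (idle)
t=32: (idle)
t=33: (idle)
t=34: (idle)

completion order = A, E, C, B, F, D, H, G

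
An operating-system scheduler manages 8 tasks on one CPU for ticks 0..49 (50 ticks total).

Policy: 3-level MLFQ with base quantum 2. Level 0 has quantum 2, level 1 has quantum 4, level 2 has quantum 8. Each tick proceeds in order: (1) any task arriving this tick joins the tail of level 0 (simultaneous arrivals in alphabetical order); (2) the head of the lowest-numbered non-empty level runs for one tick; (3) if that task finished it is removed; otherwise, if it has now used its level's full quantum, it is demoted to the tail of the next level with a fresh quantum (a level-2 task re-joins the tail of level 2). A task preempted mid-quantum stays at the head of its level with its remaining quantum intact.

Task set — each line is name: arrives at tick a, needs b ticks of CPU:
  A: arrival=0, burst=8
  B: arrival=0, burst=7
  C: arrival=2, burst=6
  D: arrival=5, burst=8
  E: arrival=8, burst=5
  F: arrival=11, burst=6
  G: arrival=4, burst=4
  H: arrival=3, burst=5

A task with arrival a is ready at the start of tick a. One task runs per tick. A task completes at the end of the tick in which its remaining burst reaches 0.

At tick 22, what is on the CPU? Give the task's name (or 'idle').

running at tick 22 = B

t=0: L0/L1/L2 = AB/-/- → run A
t=1: L0/L1/L2 = AB/-/- → run A
t=2: L0/L1/L2 = BC/A/- → run B
t=3: L0/L1/L2 = BCH/A/- → run B
t=4: L0/L1/L2 = CHG/AB/- → run C
t=5: L0/L1/L2 = CHGD/AB/- → run C
t=6: L0/L1/L2 = HGD/ABC/- → run H
t=7: L0/L1/L2 = HGD/ABC/- → run H
t=8: L0/L1/L2 = GDE/ABCH/- → run G
t=9: L0/L1/L2 = GDE/ABCH/- → run G
t=10: L0/L1/L2 = DE/ABCHG/- → run D
t=11: L0/L1/L2 = DEF/ABCHG/- → run D
t=12: L0/L1/L2 = EF/ABCHGD/- → run E
t=13: L0/L1/L2 = EF/ABCHGD/- → run E
t=14: L0/L1/L2 = F/ABCHGDE/- → run F
t=15: L0/L1/L2 = F/ABCHGDE/- → run F
t=16: L0/L1/L2 = -/ABCHGDEF/- → run A
t=17: L0/L1/L2 = -/ABCHGDEF/- → run A
t=18: L0/L1/L2 = -/ABCHGDEF/- → run A
t=19: L0/L1/L2 = -/ABCHGDEF/- → run A
t=20: L0/L1/L2 = -/BCHGDEF/A → run B
t=21: L0/L1/L2 = -/BCHGDEF/A → run B
t=22: L0/L1/L2 = -/BCHGDEF/A → run B
t=23: L0/L1/L2 = -/BCHGDEF/A → run B
t=24: L0/L1/L2 = -/CHGDEF/AB → run C
t=25: L0/L1/L2 = -/CHGDEF/AB → run C
t=26: L0/L1/L2 = -/CHGDEF/AB → run C
t=27: L0/L1/L2 = -/CHGDEF/AB → run C
t=28: L0/L1/L2 = -/HGDEF/AB → run H
t=29: L0/L1/L2 = -/HGDEF/AB → run H
t=30: L0/L1/L2 = -/HGDEF/AB → run H
t=31: L0/L1/L2 = -/GDEF/AB → run G
t=32: L0/L1/L2 = -/GDEF/AB → run G
t=33: L0/L1/L2 = -/DEF/AB → run D
t=34: L0/L1/L2 = -/DEF/AB → run D
t=35: L0/L1/L2 = -/DEF/AB → run D
t=36: L0/L1/L2 = -/DEF/AB → run D
t=37: L0/L1/L2 = -/EF/ABD → run E
t=38: L0/L1/L2 = -/EF/ABD → run E
t=39: L0/L1/L2 = -/EF/ABD → run E
t=40: L0/L1/L2 = -/F/ABD → run F
t=41: L0/L1/L2 = -/F/ABD → run F
t=42: L0/L1/L2 = -/F/ABD → run F
t=43: L0/L1/L2 = -/F/ABD → run F
t=44: L0/L1/L2 = -/-/ABD → run A
t=45: L0/L1/L2 = -/-/ABD → run A
t=46: L0/L1/L2 = -/-/BD → run B
t=47: L0/L1/L2 = -/-/D → run D
t=48: L0/L1/L2 = -/-/D → run D
t=49: (idle)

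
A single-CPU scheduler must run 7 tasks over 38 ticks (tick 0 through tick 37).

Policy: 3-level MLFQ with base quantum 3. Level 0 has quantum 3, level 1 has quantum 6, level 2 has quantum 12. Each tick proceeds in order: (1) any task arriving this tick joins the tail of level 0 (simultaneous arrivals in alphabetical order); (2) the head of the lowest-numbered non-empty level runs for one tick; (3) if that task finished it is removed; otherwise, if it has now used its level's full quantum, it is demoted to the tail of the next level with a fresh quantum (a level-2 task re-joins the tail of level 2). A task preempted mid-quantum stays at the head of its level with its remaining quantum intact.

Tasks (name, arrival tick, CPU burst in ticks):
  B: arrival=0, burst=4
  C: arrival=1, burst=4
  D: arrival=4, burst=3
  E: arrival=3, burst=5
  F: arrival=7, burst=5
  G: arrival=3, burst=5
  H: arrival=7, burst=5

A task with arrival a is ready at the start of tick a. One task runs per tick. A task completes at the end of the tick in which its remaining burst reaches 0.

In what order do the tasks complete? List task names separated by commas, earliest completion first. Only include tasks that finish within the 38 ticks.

t=0: L0/L1/L2 = B/-/- → run B
t=1: L0/L1/L2 = BC/-/- → run B
t=2: L0/L1/L2 = BC/-/- → run B
t=3: L0/L1/L2 = CEG/B/- → run C
t=4: L0/L1/L2 = CEGD/B/- → run C
t=5: L0/L1/L2 = CEGD/B/- → run C
t=6: L0/L1/L2 = EGD/BC/- → run E
t=7: L0/L1/L2 = EGDFH/BC/- → run E
t=8: L0/L1/L2 = EGDFH/BC/- → run E
t=9: L0/L1/L2 = GDFH/BCE/- → run G
t=10: L0/L1/L2 = GDFH/BCE/- → run G
t=11: L0/L1/L2 = GDFH/BCE/- → run G
t=12: L0/L1/L2 = DFH/BCEG/- → run D
t=13: L0/L1/L2 = DFH/BCEG/- → run D
t=14: L0/L1/L2 = DFH/BCEG/- → run D
t=15: L0/L1/L2 = FH/BCEG/- → run F
t=16: L0/L1/L2 = FH/BCEG/- → run F
t=17: L0/L1/L2 = FH/BCEG/- → run F
t=18: L0/L1/L2 = H/BCEGF/- → run H
t=19: L0/L1/L2 = H/BCEGF/- → run H
t=20: L0/L1/L2 = H/BCEGF/- → run H
t=21: L0/L1/L2 = -/BCEGFH/- → run B
t=22: L0/L1/L2 = -/CEGFH/- → run C
t=23: L0/L1/L2 = -/EGFH/- → run E
t=24: L0/L1/L2 = -/EGFH/- → run E
t=25: L0/L1/L2 = -/GFH/- → run G
t=26: L0/L1/L2 = -/GFH/- → run G
t=27: L0/L1/L2 = -/FH/- → run F
t=28: L0/L1/L2 = -/FH/- → run F
t=29: L0/L1/L2 = -/H/- → run H
t=30: L0/L1/L2 = -/H/- → run H
t=31: (idle)
t=32: (idle)
t=33: (idle)
t=34: (idle)
t=35: (idle)
t=36: (idle)
t=37: (idle)

completion order = D, B, C, E, G, F, H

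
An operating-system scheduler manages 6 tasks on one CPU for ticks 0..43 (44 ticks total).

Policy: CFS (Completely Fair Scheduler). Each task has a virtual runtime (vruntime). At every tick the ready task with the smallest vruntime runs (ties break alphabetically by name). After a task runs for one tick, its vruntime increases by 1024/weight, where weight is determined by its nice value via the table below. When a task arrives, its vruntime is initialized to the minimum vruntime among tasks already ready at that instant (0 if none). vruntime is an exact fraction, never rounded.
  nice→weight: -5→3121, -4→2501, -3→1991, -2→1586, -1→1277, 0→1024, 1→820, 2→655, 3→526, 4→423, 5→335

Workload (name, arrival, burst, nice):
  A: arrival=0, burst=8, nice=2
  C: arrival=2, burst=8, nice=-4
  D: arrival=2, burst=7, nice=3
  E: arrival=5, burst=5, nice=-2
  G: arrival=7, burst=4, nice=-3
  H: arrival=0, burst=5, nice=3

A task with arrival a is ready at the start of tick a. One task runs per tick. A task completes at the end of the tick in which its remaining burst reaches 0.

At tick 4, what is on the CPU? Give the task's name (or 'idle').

running at tick 4 = D

t=0: vr[A=0 H=0] → run A
t=1: vr[A=1024/655 H=0] → run H
t=2: vr[A=1024/655 C=1024/655 D=1024/655 H=512/263] → run A
t=3: vr[A=2048/655 C=1024/655 D=1024/655 H=512/263] → run C
t=4: vr[A=2048/655 C=3231744/1638155 D=1024/655 H=512/263] → run D
t=5: vr[A=2048/655 C=3231744/1638155 D=604672/172265 E=512/263 H=512/263] → run E
t=6: vr[A=2048/655 C=3231744/1638155 D=604672/172265 E=540672/208559 H=512/263] → run H
t=7: vr[A=2048/655 C=3231744/1638155 D=604672/172265 E=540672/208559 G=3231744/1638155 H=1024/263] → run C
t=8: vr[A=2048/655 C=3902464/1638155 D=604672/172265 E=540672/208559 G=3231744/1638155 H=1024/263] → run G
t=9: vr[A=2048/655 C=3902464/1638155 D=604672/172265 E=540672/208559 G=8111873024/3261566605 H=1024/263] → run C
t=10: vr[A=2048/655 C=4573184/1638155 D=604672/172265 E=540672/208559 G=8111873024/3261566605 H=1024/263] → run G
t=11: vr[A=2048/655 C=4573184/1638155 D=604672/172265 E=540672/208559 G=9789343744/3261566605 H=1024/263] → run E
t=12: vr[A=2048/655 C=4573184/1638155 D=604672/172265 E=675328/208559 G=9789343744/3261566605 H=1024/263] → run C
t=13: vr[A=2048/655 C=5243904/1638155 D=604672/172265 E=675328/208559 G=9789343744/3261566605 H=1024/263] → run G
t=14: vr[A=2048/655 C=5243904/1638155 D=604672/172265 E=675328/208559 G=11466814464/3261566605 H=1024/263] → run A
t=15: vr[A=3072/655 C=5243904/1638155 D=604672/172265 E=675328/208559 G=11466814464/3261566605 H=1024/263] → run C
t=16: vr[A=3072/655 C=5914624/1638155 D=604672/172265 E=675328/208559 G=11466814464/3261566605 H=1024/263] → run E
t=17: vr[A=3072/655 C=5914624/1638155 D=604672/172265 E=809984/208559 G=11466814464/3261566605 H=1024/263] → run D
t=18: vr[A=3072/655 C=5914624/1638155 D=940032/172265 E=809984/208559 G=11466814464/3261566605 H=1024/263] → run G
t=19: vr[A=3072/655 C=5914624/1638155 D=940032/172265 E=809984/208559 H=1024/263] → run C
t=20: vr[A=3072/655 C=6585344/1638155 D=940032/172265 E=809984/208559 H=1024/263] → run E
t=21: vr[A=3072/655 C=6585344/1638155 D=940032/172265 E=944640/208559 H=1024/263] → run H
t=22: vr[A=3072/655 C=6585344/1638155 D=940032/172265 E=944640/208559 H=1536/263] → run C
t=23: vr[A=3072/655 C=7256064/1638155 D=940032/172265 E=944640/208559 H=1536/263] → run C
t=24: vr[A=3072/655 D=940032/172265 E=944640/208559 H=1536/263] → run E
t=25: vr[A=3072/655 D=940032/172265 H=1536/263] → run A
t=26: vr[A=4096/655 D=940032/172265 H=1536/263] → run D
t=27: vr[A=4096/655 D=1275392/172265 H=1536/263] → run H
t=28: vr[A=4096/655 D=1275392/172265 H=2048/263] → run A
t=29: vr[A=1024/131 D=1275392/172265 H=2048/263] → run D
t=30: vr[A=1024/131 D=1610752/172265 H=2048/263] → run H
t=31: vr[A=1024/131 D=1610752/172265] → run A
t=32: vr[A=6144/655 D=1610752/172265] → run D
t=33: vr[A=6144/655 D=1946112/172265] → run A
t=34: vr[A=7168/655 D=1946112/172265] → run A
t=35: vr[D=1946112/172265] → run D
t=36: vr[D=2281472/172265] → run D
t=37: (idle)
t=38: (idle)
t=39: (idle)
t=40: (idle)
t=41: (idle)
t=42: (idle)
t=43: (idle)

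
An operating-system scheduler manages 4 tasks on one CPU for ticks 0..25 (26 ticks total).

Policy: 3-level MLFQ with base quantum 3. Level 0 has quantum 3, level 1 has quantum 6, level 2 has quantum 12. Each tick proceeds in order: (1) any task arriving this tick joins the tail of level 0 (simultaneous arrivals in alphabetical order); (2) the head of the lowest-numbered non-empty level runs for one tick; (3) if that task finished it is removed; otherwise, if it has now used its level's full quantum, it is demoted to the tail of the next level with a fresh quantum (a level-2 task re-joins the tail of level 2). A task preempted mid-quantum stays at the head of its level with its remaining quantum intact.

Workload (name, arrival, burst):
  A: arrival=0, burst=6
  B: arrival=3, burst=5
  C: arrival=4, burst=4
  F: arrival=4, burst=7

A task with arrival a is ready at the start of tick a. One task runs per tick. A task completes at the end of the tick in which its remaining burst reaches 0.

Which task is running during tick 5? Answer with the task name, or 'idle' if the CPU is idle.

t=0: L0/L1/L2 = A/-/- → run A
t=1: L0/L1/L2 = A/-/- → run A
t=2: L0/L1/L2 = A/-/- → run A
t=3: L0/L1/L2 = B/A/- → run B
t=4: L0/L1/L2 = BCF/A/- → run B
t=5: L0/L1/L2 = BCF/A/- → run B
t=6: L0/L1/L2 = CF/AB/- → run C
t=7: L0/L1/L2 = CF/AB/- → run C
t=8: L0/L1/L2 = CF/AB/- → run C
t=9: L0/L1/L2 = F/ABC/- → run F
t=10: L0/L1/L2 = F/ABC/- → run F
t=11: L0/L1/L2 = F/ABC/- → run F
t=12: L0/L1/L2 = -/ABCF/- → run A
t=13: L0/L1/L2 = -/ABCF/- → run A
t=14: L0/L1/L2 = -/ABCF/- → run A
t=15: L0/L1/L2 = -/BCF/- → run B
t=16: L0/L1/L2 = -/BCF/- → run B
t=17: L0/L1/L2 = -/CF/- → run C
t=18: L0/L1/L2 = -/F/- → run F
t=19: L0/L1/L2 = -/F/- → run F
t=20: L0/L1/L2 = -/F/- → run F
t=21: L0/L1/L2 = -/F/- → run F
t=22: (idle)
t=23: (idle)
t=24: (idle)
t=25: (idle)

running at tick 5 = B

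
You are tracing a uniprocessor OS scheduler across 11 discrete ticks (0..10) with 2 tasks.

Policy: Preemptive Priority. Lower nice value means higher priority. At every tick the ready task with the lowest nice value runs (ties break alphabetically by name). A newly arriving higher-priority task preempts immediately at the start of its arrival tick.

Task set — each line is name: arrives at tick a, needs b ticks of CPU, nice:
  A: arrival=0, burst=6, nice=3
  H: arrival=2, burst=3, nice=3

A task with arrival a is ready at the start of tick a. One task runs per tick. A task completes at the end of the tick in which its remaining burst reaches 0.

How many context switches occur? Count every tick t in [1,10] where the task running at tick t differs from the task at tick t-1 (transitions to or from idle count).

context switches = 2

t=0: ready={A} → run A
t=1: ready={A} → run A
t=2: ready={A,H} → run A
t=3: ready={A,H} → run A
t=4: ready={A,H} → run A
t=5: ready={A,H} → run A
t=6: ready={H} → run H
t=7: ready={H} → run H
t=8: ready={H} → run H
t=9: (idle)
t=10: (idle)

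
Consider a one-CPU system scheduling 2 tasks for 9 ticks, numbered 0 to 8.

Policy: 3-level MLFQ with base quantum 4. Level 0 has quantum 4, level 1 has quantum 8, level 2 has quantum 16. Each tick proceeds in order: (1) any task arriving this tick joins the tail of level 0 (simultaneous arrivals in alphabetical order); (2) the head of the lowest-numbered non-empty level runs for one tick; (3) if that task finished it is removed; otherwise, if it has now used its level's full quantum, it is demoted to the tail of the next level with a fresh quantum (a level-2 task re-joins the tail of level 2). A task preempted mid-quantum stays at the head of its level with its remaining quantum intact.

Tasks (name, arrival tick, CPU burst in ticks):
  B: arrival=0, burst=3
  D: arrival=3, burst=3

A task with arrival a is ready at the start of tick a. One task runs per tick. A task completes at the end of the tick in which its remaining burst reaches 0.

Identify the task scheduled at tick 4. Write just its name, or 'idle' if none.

t=0: L0/L1/L2 = B/-/- → run B
t=1: L0/L1/L2 = B/-/- → run B
t=2: L0/L1/L2 = B/-/- → run B
t=3: L0/L1/L2 = D/-/- → run D
t=4: L0/L1/L2 = D/-/- → run D
t=5: L0/L1/L2 = D/-/- → run D
t=6: (idle)
t=7: (idle)
t=8: (idle)

running at tick 4 = D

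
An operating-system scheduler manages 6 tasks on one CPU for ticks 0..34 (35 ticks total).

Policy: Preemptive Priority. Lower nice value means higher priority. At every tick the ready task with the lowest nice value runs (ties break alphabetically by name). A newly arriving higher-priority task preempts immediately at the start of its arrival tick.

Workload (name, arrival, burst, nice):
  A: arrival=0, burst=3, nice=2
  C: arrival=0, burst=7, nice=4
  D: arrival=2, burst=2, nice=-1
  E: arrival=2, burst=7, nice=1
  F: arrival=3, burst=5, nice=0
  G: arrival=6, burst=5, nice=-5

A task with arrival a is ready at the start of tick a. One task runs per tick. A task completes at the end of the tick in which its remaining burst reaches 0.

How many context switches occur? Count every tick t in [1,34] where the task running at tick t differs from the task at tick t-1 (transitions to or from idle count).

t=0: ready={A,C} → run A
t=1: ready={A,C} → run A
t=2: ready={A,C,D,E} → run D
t=3: ready={A,C,D,E,F} → run D
t=4: ready={A,C,E,F} → run F
t=5: ready={A,C,E,F} → run F
t=6: ready={A,C,E,F,G} → run G
t=7: ready={A,C,E,F,G} → run G
t=8: ready={A,C,E,F,G} → run G
t=9: ready={A,C,E,F,G} → run G
t=10: ready={A,C,E,F,G} → run G
t=11: ready={A,C,E,F} → run F
t=12: ready={A,C,E,F} → run F
t=13: ready={A,C,E,F} → run F
t=14: ready={A,C,E} → run E
t=15: ready={A,C,E} → run E
t=16: ready={A,C,E} → run E
t=17: ready={A,C,E} → run E
t=18: ready={A,C,E} → run E
t=19: ready={A,C,E} → run E
t=20: ready={A,C,E} → run E
t=21: ready={A,C} → run A
t=22: ready={C} → run C
t=23: ready={C} → run C
t=24: ready={C} → run C
t=25: ready={C} → run C
t=26: ready={C} → run C
t=27: ready={C} → run C
t=28: ready={C} → run C
t=29: (idle)
t=30: (idle)
t=31: (idle)
t=32: (idle)
t=33: (idle)
t=34: (idle)

context switches = 8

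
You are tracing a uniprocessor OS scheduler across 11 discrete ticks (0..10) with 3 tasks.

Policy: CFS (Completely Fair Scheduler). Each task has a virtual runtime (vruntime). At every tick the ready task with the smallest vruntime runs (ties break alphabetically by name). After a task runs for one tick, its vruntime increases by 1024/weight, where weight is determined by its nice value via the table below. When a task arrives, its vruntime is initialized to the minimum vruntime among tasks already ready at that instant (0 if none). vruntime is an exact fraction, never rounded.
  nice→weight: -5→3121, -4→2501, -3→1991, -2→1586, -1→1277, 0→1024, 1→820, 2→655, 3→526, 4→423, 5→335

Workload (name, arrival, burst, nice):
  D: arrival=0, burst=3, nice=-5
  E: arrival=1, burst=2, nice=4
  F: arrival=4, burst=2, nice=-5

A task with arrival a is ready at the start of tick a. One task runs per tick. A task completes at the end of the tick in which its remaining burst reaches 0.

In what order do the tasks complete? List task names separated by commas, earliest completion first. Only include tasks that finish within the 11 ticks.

t=0: vr[D=0] → run D
t=1: vr[D=1024/3121 E=1024/3121] → run D
t=2: vr[D=2048/3121 E=1024/3121] → run E
t=3: vr[D=2048/3121 E=3629056/1320183] → run D
t=4: vr[E=3629056/1320183 F=3629056/1320183] → run E
t=5: vr[F=3629056/1320183] → run F
t=6: vr[F=4062208/1320183] → run F
t=7: (idle)
t=8: (idle)
t=9: (idle)
t=10: (idle)

completion order = D, E, F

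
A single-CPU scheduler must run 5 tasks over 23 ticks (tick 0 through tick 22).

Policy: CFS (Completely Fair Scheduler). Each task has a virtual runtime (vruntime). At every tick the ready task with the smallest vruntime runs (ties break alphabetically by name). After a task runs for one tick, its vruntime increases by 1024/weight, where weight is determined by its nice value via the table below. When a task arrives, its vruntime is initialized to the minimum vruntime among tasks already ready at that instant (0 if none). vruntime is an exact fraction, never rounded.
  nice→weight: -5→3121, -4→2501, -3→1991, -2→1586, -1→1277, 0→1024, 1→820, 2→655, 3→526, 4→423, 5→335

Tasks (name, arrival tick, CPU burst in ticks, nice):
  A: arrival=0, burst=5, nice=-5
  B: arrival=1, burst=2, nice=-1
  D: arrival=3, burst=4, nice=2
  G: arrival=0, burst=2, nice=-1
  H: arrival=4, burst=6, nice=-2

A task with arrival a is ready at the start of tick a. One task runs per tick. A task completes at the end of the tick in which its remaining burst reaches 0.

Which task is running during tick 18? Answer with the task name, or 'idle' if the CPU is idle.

running at tick 18 = D

t=0: vr[A=0 G=0] → run A
t=1: vr[A=1024/3121 B=0 G=0] → run B
t=2: vr[A=1024/3121 B=1024/1277 G=0] → run G
t=3: vr[A=1024/3121 B=1024/1277 D=1024/3121 G=1024/1277] → run A
t=4: vr[A=2048/3121 B=1024/1277 D=1024/3121 G=1024/1277 H=1024/3121] → run D
t=5: vr[A=2048/3121 B=1024/1277 D=3866624/2044255 G=1024/1277 H=1024/3121] → run H
t=6: vr[A=2048/3121 B=1024/1277 D=3866624/2044255 G=1024/1277 H=2409984/2474953] → run A
t=7: vr[A=3072/3121 B=1024/1277 D=3866624/2044255 G=1024/1277 H=2409984/2474953] → run B
t=8: vr[A=3072/3121 D=3866624/2044255 G=1024/1277 H=2409984/2474953] → run G
t=9: vr[A=3072/3121 D=3866624/2044255 H=2409984/2474953] → run H
t=10: vr[A=3072/3121 D=3866624/2044255 H=4007936/2474953] → run A
t=11: vr[A=4096/3121 D=3866624/2044255 H=4007936/2474953] → run A
t=12: vr[D=3866624/2044255 H=4007936/2474953] → run H
t=13: vr[D=3866624/2044255 H=5605888/2474953] → run D
t=14: vr[D=7062528/2044255 H=5605888/2474953] → run H
t=15: vr[D=7062528/2044255 H=7203840/2474953] → run H
t=16: vr[D=7062528/2044255 H=8801792/2474953] → run D
t=17: vr[D=10258432/2044255 H=8801792/2474953] → run H
t=18: vr[D=10258432/2044255] → run D
t=19: (idle)
t=20: (idle)
t=21: (idle)
t=22: (idle)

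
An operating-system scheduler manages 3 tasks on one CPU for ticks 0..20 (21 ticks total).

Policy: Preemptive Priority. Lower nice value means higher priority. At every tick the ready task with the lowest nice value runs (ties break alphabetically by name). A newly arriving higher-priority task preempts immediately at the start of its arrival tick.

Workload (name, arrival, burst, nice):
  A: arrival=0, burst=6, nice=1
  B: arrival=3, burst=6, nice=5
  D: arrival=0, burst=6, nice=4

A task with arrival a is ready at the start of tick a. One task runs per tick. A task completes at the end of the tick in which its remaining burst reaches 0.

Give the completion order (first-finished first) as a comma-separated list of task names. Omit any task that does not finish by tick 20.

completion order = A, D, B

t=0: ready={A,D} → run A
t=1: ready={A,D} → run A
t=2: ready={A,D} → run A
t=3: ready={A,B,D} → run A
t=4: ready={A,B,D} → run A
t=5: ready={A,B,D} → run A
t=6: ready={B,D} → run D
t=7: ready={B,D} → run D
t=8: ready={B,D} → run D
t=9: ready={B,D} → run D
t=10: ready={B,D} → run D
t=11: ready={B,D} → run D
t=12: ready={B} → run B
t=13: ready={B} → run B
t=14: ready={B} → run B
t=15: ready={B} → run B
t=16: ready={B} → run B
t=17: ready={B} → run B
t=18: (idle)
t=19: (idle)
t=20: (idle)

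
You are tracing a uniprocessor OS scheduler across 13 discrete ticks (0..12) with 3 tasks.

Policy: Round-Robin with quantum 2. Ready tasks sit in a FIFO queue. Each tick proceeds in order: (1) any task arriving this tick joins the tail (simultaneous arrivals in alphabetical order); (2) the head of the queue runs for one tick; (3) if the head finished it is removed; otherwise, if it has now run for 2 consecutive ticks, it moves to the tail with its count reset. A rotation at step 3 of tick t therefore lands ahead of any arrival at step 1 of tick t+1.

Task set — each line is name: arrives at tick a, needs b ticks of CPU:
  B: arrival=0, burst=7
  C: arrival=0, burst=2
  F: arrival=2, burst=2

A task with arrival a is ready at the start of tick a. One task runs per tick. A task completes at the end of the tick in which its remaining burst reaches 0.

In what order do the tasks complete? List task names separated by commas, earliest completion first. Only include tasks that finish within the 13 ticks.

t=0: queue=[B,C] q_used=0 → run B
t=1: queue=[B,C] q_used=1 → run B
t=2: queue=[C,B,F] q_used=0 → run C
t=3: queue=[C,B,F] q_used=1 → run C
t=4: queue=[B,F] q_used=0 → run B
t=5: queue=[B,F] q_used=1 → run B
t=6: queue=[F,B] q_used=0 → run F
t=7: queue=[F,B] q_used=1 → run F
t=8: queue=[B] q_used=0 → run B
t=9: queue=[B] q_used=1 → run B
t=10: queue=[B] q_used=0 → run B
t=11: (idle)
t=12: (idle)

completion order = C, F, B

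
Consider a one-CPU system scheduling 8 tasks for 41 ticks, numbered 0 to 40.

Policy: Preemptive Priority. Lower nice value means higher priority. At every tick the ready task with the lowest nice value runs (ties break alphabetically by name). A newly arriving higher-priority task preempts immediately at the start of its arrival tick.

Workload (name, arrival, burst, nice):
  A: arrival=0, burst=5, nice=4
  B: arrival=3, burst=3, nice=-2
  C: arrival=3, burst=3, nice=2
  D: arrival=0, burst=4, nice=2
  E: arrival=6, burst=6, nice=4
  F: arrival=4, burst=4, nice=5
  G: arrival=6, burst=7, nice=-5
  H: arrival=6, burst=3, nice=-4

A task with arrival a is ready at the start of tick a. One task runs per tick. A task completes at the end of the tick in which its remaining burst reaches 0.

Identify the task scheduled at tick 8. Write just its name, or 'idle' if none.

running at tick 8 = G

t=0: ready={A,D} → run D
t=1: ready={A,D} → run D
t=2: ready={A,D} → run D
t=3: ready={A,B,C,D} → run B
t=4: ready={A,B,C,D,F} → run B
t=5: ready={A,B,C,D,F} → run B
t=6: ready={A,C,D,E,F,G,H} → run G
t=7: ready={A,C,D,E,F,G,H} → run G
t=8: ready={A,C,D,E,F,G,H} → run G
t=9: ready={A,C,D,E,F,G,H} → run G
t=10: ready={A,C,D,E,F,G,H} → run G
t=11: ready={A,C,D,E,F,G,H} → run G
t=12: ready={A,C,D,E,F,G,H} → run G
t=13: ready={A,C,D,E,F,H} → run H
t=14: ready={A,C,D,E,F,H} → run H
t=15: ready={A,C,D,E,F,H} → run H
t=16: ready={A,C,D,E,F} → run C
t=17: ready={A,C,D,E,F} → run C
t=18: ready={A,C,D,E,F} → run C
t=19: ready={A,D,E,F} → run D
t=20: ready={A,E,F} → run A
t=21: ready={A,E,F} → run A
t=22: ready={A,E,F} → run A
t=23: ready={A,E,F} → run A
t=24: ready={A,E,F} → run A
t=25: ready={E,F} → run E
t=26: ready={E,F} → run E
t=27: ready={E,F} → run E
t=28: ready={E,F} → run E
t=29: ready={E,F} → run E
t=30: ready={E,F} → run E
t=31: ready={F} → run F
t=32: ready={F} → run F
t=33: ready={F} → run F
t=34: ready={F} → run F
t=35: (idle)
t=36: (idle)
t=37: (idle)
t=38: (idle)
t=39: (idle)
t=40: (idle)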